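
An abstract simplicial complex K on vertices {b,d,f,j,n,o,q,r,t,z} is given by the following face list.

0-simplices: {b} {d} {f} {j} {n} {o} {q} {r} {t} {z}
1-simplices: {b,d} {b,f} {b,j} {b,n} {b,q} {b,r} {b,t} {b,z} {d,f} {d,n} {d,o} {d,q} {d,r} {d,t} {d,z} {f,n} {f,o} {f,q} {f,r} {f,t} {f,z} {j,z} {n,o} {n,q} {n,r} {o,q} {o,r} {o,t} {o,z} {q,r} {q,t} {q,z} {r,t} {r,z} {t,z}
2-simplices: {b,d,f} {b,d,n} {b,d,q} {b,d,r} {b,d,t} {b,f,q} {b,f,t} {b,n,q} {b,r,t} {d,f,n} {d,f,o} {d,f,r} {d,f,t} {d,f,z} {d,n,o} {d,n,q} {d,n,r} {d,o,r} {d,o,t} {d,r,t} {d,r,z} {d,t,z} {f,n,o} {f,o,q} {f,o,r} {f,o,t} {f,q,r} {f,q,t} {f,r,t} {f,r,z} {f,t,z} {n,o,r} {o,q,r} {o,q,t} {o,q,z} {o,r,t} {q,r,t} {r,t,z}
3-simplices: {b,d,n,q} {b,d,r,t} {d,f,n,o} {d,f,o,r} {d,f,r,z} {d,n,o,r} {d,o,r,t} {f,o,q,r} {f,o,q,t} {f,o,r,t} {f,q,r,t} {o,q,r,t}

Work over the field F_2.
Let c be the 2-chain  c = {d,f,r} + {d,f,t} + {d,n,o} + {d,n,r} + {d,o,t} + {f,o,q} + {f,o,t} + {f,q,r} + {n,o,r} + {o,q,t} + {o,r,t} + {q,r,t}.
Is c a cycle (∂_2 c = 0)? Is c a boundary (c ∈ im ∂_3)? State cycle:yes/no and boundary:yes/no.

cycle:yes boundary:no

n_0=10 n_1=35 n_2=38 n_3=12  [Z2]
∂1: piv[bd,bf,bj,bn,bq,br,bt,bz,do] rk=9  ker:df,dn,dq,dr,dt,dz,fn,fo,fq,fr,ft,fz,jz,no,nq,nr,oq,or,ot,oz,qr,qt,qz,rt,rz,tz
∂2: piv[bdf,bdn,bdq,bdr,bdt,bfq,bft,bnq,brt,dfn,dfo,dfr,dfz,dno,dnr,dor,dot,drz,dtz,foq,fqr,fqt,oqz] rk=23  ker:dft,dnq,drt,fno,for,fot,frt,frz,ftz,nor,oqr,oqt,ort,qrt,rtz
∂3: piv[bdnq,bdrt,dfno,dfor,dfrz,dnor,dort,foqr,foqt,fort,fqrt] rk=11  ker:oqrt
∂2c = 0
c vs im∂3: residual ≠ 0 ⇒ not boundary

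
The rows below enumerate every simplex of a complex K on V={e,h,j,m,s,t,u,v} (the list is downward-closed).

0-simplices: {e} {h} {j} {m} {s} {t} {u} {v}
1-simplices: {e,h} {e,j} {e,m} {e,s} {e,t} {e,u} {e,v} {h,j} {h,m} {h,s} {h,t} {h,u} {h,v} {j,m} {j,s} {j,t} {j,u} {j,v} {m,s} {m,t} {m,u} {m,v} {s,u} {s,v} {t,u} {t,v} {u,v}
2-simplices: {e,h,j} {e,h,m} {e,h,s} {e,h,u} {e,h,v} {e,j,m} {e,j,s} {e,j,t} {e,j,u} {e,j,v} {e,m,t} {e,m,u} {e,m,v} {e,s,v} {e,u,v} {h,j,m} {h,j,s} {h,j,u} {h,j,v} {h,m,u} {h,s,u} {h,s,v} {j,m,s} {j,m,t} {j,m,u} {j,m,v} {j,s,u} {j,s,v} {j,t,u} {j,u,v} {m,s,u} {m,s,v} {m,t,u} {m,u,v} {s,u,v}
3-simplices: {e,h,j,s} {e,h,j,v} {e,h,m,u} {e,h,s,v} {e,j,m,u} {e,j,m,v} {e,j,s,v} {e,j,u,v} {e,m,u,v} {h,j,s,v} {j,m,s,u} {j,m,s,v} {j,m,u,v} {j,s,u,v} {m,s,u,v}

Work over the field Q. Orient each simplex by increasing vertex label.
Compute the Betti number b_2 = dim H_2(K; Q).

n_0=8 n_1=27 n_2=35 n_3=15  [Q]
∂1: piv[eh,ej,em,es,et,eu,ev] rk=7  ker:hj,hm,hs,ht,hu,hv,jm,js,jt,ju,jv,ms,mt,mu,mv,su,sv,tu,tv,uv
∂2: piv[ehj,ehm,ehs,ehu,ehv,ejm,ejs,ejt,eju,ejv,emt,emu,emv,esv,euv,hsu,jms,jtu] rk=18  ker:hjm,hjs,hju,hjv,hmu,hsv,jmt,jmu,jmv,jsu,jsv,juv,msu,msv,mtu,muv,suv
∂3: piv[ehjs,ehjv,ehmu,ehsv,ejmu,ejmv,ejsv,ejuv,emuv,jmsu,jmsv,jsuv] rk=12  ker:hjsv,jmuv,msuv
b_2=(35−18)−12=5

b_2=5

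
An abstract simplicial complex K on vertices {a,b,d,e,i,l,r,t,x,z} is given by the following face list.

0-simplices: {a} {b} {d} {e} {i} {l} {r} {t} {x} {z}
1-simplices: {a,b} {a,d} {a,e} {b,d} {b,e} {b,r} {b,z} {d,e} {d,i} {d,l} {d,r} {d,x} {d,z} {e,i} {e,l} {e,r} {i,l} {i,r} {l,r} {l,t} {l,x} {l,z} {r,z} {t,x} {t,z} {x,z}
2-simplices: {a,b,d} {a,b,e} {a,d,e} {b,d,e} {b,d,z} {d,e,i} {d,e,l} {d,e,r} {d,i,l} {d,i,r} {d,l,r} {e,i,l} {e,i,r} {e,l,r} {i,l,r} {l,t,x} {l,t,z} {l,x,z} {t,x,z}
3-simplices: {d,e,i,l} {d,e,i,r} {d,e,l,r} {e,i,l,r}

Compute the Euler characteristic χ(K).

n_0=10 n_1=26 n_2=19 n_3=4
χ=+10−26+19−4=-1

χ(K)=-1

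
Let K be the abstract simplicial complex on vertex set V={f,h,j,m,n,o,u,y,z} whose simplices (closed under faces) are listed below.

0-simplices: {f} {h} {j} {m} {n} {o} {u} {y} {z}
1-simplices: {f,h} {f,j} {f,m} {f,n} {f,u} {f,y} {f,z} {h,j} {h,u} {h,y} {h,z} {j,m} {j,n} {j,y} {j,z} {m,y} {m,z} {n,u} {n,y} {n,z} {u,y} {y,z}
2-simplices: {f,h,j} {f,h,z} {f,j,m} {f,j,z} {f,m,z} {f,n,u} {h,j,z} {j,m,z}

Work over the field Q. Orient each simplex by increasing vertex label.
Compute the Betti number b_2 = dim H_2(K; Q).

b_2=2

n_0=9 n_1=22 n_2=8  [Q]
∂1: piv[fh,fj,fm,fn,fu,fy,fz] rk=7  ker:hj,hu,hy,hz,jm,jn,jy,jz,my,mz,nu,ny,nz,uy,yz
∂2: piv[fhj,fhz,fjm,fjz,fmz,fnu] rk=6  ker:hjz,jmz
b_2=(8−6)−0=2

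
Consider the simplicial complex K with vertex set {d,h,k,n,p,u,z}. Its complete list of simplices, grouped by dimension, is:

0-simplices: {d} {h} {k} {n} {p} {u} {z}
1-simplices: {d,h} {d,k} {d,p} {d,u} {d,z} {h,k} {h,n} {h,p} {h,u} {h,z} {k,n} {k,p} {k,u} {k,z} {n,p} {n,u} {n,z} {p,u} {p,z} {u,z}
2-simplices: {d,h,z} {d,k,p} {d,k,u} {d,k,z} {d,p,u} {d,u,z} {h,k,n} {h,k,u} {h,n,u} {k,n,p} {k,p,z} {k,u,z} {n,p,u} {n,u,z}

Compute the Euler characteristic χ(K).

n_0=7 n_1=20 n_2=14
χ=+7−20+14=1

χ(K)=1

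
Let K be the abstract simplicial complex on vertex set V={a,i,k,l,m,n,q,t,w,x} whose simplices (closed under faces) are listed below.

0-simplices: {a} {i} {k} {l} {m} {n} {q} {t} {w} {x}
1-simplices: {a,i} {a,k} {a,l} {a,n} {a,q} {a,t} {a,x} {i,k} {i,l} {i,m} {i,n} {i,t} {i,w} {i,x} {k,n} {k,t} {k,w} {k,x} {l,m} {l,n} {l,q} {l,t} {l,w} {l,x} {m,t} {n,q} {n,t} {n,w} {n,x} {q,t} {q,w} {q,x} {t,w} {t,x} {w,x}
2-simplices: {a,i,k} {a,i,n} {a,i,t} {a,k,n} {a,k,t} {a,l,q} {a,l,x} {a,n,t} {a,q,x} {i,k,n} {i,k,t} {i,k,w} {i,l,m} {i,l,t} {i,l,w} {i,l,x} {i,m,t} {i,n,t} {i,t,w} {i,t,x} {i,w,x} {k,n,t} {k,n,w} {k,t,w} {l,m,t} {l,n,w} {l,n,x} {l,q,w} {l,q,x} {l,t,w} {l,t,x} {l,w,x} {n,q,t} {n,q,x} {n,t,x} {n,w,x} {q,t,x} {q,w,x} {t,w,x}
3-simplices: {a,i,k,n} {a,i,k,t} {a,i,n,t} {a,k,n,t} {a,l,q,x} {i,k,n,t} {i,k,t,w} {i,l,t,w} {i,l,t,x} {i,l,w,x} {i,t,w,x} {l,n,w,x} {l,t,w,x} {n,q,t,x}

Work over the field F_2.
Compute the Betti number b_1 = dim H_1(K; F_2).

n_0=10 n_1=35 n_2=39 n_3=14  [Z2]
∂1: piv[ai,ak,al,an,aq,at,ax,im,iw] rk=9  ker:ik,il,in,it,ix,kn,kt,kw,kx,lm,ln,lq,lt,lw,lx,mt,nq,nt,nw,nx,qt,qw,qx,tw,tx,wx
∂2: piv[aik,ain,ait,akn,akt,alq,alx,ant,aqx,ikw,ilm,ilt,ilw,ilx,imt,itw,itx,iwx,knw,lnw,lnx,lqw,nqt,nqx] rk=24  ker:ikn,ikt,int,knt,ktw,lmt,lqx,ltw,ltx,lwx,ntx,nwx,qtx,qwx,twx
∂3: piv[aikn,aikt,aint,aknt,alqx,iktw,iltw,iltx,ilwx,itwx,lnwx,nqtx] rk=12  ker:iknt,ltwx
b_1=(35−9)−24=2

b_1=2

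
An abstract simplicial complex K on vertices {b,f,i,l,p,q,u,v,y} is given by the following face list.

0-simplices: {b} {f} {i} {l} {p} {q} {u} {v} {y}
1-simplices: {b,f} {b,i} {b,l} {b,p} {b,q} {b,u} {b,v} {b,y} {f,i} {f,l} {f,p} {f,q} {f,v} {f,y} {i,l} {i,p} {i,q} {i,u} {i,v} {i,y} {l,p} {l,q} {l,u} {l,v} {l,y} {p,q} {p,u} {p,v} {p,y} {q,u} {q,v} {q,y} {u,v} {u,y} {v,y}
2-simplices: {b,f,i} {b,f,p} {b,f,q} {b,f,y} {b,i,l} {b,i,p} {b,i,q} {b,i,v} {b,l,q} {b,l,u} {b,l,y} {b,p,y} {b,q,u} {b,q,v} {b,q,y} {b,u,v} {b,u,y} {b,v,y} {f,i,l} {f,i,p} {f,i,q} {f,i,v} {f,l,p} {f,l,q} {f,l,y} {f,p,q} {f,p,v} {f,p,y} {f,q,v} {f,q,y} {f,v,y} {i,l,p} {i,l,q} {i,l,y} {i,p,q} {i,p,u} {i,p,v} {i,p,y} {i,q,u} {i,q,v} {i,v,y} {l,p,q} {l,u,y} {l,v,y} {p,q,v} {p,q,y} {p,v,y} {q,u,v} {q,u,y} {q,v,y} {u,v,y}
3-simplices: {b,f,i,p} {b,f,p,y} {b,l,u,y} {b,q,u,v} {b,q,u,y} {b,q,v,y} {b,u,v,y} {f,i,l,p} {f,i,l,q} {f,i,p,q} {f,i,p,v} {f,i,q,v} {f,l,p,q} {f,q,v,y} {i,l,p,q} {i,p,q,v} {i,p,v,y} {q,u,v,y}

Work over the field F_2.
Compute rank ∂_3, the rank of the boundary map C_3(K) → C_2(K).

rank∂_3=16

n_0=9 n_1=35 n_2=51 n_3=18  [Z2]
∂1: piv[bf,bi,bl,bp,bq,bu,bv,by] rk=8  ker:fi,fl,fp,fq,fv,fy,il,ip,iq,iu,iv,iy,lp,lq,lu,lv,ly,pq,pu,pv,py,qu,qv,qy,uv,uy,vy
∂2: piv[bfi,bfp,bfq,bfy,bil,bip,biq,biv,blq,blu,bly,bpy,bqu,bqv,bqy,buv,buy,bvy,fil,fiv,flp,fpq,fpv,ily,ipu,iqu,lvy] rk=27  ker:fip,fiq,flq,fly,fpy,fqv,fqy,fvy,ilp,ilq,ipq,ipv,ipy,iqv,ivy,lpq,luy,pqv,pqy,pvy,quv,quy,qvy,uvy
∂3: piv[bfip,bfpy,bluy,bquv,bquy,bqvy,buvy,filp,filq,fipq,fipv,fiqv,flpq,fqvy,ipqv,ipvy] rk=16  ker:ilpq,quvy
rk∂_3=16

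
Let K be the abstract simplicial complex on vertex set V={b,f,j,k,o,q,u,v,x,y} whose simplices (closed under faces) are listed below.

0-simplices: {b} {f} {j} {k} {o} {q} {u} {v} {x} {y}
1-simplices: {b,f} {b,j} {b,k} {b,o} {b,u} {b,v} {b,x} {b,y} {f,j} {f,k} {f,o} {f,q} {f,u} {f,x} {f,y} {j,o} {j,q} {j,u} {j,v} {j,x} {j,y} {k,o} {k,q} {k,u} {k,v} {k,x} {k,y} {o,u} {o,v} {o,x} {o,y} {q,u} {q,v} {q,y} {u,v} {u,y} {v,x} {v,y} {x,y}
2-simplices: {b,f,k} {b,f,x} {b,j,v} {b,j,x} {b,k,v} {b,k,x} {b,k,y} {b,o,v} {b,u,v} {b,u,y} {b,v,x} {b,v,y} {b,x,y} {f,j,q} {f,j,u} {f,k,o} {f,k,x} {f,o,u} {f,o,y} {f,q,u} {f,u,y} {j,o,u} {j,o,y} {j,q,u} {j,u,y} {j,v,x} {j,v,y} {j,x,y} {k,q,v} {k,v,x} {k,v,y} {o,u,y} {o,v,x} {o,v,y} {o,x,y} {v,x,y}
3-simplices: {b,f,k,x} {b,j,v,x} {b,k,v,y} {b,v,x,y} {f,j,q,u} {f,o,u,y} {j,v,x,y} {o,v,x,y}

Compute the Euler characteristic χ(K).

n_0=10 n_1=39 n_2=36 n_3=8
χ=+10−39+36−8=-1

χ(K)=-1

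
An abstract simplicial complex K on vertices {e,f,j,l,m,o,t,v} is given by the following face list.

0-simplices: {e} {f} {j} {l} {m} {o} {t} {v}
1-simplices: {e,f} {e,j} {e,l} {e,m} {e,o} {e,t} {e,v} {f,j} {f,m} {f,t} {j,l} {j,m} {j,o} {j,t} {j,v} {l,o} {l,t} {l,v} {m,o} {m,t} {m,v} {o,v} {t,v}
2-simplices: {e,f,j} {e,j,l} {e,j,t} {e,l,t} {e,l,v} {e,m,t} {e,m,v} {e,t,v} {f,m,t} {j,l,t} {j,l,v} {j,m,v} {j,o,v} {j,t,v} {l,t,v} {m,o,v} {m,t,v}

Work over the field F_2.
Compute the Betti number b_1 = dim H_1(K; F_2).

b_1=3

n_0=8 n_1=23 n_2=17  [Z2]
∂1: piv[ef,ej,el,em,eo,et,ev] rk=7  ker:fj,fm,ft,jl,jm,jo,jt,jv,lo,lt,lv,mo,mt,mv,ov,tv
∂2: piv[efj,ejl,ejt,elt,elv,emt,emv,etv,fmt,jlv,jmv,jov,mov] rk=13  ker:jlt,jtv,ltv,mtv
b_1=(23−7)−13=3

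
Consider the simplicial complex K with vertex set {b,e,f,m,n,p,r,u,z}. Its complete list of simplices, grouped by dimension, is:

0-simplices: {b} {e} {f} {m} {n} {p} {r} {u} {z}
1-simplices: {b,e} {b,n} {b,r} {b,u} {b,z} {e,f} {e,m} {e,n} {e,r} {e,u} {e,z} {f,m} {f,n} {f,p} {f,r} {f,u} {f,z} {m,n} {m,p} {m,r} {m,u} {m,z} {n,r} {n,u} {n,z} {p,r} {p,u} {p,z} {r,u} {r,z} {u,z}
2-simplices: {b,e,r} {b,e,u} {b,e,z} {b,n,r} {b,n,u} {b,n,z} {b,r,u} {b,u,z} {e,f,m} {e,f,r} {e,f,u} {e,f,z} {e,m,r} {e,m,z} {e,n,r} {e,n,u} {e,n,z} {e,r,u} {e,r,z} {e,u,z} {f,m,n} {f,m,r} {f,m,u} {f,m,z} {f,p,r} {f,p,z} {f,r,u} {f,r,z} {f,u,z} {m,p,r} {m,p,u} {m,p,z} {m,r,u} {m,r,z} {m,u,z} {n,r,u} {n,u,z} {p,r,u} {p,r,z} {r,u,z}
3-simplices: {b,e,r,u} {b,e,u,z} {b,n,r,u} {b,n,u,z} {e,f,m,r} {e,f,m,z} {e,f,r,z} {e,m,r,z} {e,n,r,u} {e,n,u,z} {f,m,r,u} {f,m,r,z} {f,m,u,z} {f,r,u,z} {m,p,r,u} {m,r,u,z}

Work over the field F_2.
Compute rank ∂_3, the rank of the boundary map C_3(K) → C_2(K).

n_0=9 n_1=31 n_2=40 n_3=16  [Z2]
∂1: piv[be,bn,br,bu,bz,ef,em,fp] rk=8  ker:en,er,eu,ez,fm,fn,fr,fu,fz,mn,mp,mr,mu,mz,nr,nu,nz,pr,pu,pz,ru,rz,uz
∂2: piv[ber,beu,bez,bnr,bnu,bnz,bru,buz,efm,efr,efu,efz,emr,emz,enr,erz,fmn,fmu,fpr,fpz,mpr,mpu] rk=22  ker:enu,enz,eru,euz,fmr,fmz,fru,frz,fuz,mpz,mru,mrz,muz,nru,nuz,pru,prz,ruz
∂3: piv[beru,beuz,bnru,bnuz,efmr,efmz,efrz,emrz,enru,enuz,fmru,fmuz,fruz,mpru] rk=14  ker:fmrz,mruz
rk∂_3=14

rank∂_3=14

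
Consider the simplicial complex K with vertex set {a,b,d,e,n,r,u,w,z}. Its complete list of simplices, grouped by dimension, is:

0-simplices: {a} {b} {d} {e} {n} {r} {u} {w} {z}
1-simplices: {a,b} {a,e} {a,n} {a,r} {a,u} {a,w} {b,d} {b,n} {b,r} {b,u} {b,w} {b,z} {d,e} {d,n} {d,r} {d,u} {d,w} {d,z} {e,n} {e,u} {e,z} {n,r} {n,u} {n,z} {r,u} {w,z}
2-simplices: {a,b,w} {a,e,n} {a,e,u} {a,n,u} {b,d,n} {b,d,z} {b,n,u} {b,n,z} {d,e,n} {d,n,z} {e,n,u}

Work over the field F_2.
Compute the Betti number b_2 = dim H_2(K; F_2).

b_2=2

n_0=9 n_1=26 n_2=11  [Z2]
∂1: piv[ab,ae,an,ar,au,aw,bd,bz] rk=8  ker:bn,br,bu,bw,de,dn,dr,du,dw,dz,en,eu,ez,nr,nu,nz,ru,wz
∂2: piv[abw,aen,aeu,anu,bdn,bdz,bnu,bnz,den] rk=9  ker:dnz,enu
b_2=(11−9)−0=2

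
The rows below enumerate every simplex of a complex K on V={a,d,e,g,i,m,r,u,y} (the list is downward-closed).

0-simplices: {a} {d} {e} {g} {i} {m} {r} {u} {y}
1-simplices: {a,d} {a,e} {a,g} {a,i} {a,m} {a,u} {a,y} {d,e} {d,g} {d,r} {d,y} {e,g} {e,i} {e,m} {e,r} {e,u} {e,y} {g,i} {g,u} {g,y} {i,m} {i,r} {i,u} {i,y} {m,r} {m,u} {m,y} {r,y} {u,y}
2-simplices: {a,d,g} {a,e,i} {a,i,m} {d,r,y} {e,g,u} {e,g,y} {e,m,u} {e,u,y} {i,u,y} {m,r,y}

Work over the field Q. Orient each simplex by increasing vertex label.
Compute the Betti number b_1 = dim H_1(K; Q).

b_1=11

n_0=9 n_1=29 n_2=10  [Q]
∂1: piv[ad,ae,ag,ai,am,au,ay,dr] rk=8  ker:de,dg,dy,eg,ei,em,er,eu,ey,gi,gu,gy,im,ir,iu,iy,mr,mu,my,ry,uy
∂2: piv[adg,aei,aim,dry,egu,egy,emu,euy,iuy,mry] rk=10
b_1=(29−8)−10=11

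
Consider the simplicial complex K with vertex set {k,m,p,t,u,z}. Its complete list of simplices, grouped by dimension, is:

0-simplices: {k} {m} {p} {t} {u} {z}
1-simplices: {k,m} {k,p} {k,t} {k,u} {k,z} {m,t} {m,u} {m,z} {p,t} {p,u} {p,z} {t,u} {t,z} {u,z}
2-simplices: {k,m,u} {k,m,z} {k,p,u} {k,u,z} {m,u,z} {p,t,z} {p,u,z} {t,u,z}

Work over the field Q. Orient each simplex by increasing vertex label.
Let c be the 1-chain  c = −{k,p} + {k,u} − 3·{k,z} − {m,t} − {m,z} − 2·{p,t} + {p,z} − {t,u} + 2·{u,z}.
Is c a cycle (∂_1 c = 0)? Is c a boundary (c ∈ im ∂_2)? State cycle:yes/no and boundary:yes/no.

n_0=6 n_1=14 n_2=8  [Q]
∂1: piv[km,kp,kt,ku,kz] rk=5  ker:mt,mu,mz,pt,pu,pz,tu,tz,uz
∂2: piv[kmu,kmz,kpu,kuz,ptz,puz,tuz] rk=7  ker:muz
∂1c = 3·{k} + 2·{m} − 2·{t} − 2·{u} − {z}

cycle:no boundary:no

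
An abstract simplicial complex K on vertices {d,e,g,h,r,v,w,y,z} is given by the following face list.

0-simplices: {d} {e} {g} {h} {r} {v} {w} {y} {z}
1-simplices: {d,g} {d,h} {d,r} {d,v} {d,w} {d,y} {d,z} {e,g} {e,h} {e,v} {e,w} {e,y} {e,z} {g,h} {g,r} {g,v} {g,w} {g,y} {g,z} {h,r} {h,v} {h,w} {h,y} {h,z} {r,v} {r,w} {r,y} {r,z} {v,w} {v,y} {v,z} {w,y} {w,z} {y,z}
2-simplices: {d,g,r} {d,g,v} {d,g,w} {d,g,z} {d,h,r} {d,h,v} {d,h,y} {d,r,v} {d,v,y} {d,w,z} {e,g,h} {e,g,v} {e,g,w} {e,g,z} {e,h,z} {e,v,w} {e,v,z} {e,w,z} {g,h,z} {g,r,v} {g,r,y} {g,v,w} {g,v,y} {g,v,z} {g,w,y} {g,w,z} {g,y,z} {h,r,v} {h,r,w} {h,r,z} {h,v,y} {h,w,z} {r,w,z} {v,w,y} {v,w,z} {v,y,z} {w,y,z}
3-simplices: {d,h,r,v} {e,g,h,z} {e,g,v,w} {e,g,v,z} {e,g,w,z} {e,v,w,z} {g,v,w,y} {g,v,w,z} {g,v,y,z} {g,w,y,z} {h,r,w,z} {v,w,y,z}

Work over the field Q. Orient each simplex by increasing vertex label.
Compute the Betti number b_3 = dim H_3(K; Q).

b_3=2

n_0=9 n_1=34 n_2=37 n_3=12  [Q]
∂1: piv[dg,dh,dr,dv,dw,dy,dz,eg] rk=8  ker:eh,ev,ew,ey,ez,gh,gr,gv,gw,gy,gz,hr,hv,hw,hy,hz,rv,rw,ry,rz,vw,vy,vz,wy,wz,yz
∂2: piv[dgr,dgv,dgw,dgz,dhr,dhv,dhy,drv,dvy,dwz,egh,egv,egw,egz,ehz,evw,evz,gry,gvy,gwy,gyz,hrw,hrz,hwz] rk=24  ker:ewz,ghz,grv,gvw,gvz,gwz,hrv,hvy,rwz,vwy,vwz,vyz,wyz
∂3: piv[dhrv,eghz,egvw,egvz,egwz,evwz,gvwy,gvyz,gwyz,hrwz] rk=10  ker:gvwz,vwyz
b_3=(12−10)−0=2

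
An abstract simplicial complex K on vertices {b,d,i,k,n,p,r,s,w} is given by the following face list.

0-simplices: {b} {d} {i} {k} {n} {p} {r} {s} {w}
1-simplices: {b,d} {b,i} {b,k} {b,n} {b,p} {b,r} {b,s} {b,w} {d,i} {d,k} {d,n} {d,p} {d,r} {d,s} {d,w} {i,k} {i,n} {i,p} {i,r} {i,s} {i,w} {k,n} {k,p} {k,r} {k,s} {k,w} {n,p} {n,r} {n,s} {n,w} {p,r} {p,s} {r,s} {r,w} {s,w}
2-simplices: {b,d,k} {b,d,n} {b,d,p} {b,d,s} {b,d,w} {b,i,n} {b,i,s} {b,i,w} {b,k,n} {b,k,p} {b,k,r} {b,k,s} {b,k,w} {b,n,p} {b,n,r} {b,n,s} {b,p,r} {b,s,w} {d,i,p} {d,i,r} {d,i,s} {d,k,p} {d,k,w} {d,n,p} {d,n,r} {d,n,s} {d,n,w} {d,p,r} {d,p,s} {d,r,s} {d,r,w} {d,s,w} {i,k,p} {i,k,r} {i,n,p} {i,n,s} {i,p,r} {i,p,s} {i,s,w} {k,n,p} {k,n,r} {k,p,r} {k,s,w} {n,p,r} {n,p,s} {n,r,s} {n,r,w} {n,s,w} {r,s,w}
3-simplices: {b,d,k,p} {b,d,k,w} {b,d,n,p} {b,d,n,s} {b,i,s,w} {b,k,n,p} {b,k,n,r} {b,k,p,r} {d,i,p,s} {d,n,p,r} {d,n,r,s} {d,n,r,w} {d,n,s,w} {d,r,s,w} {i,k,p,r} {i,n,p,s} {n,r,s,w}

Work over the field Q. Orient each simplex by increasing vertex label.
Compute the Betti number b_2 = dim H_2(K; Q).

n_0=9 n_1=35 n_2=49 n_3=17  [Q]
∂1: piv[bd,bi,bk,bn,bp,br,bs,bw] rk=8  ker:di,dk,dn,dp,dr,ds,dw,ik,in,ip,ir,is,iw,kn,kp,kr,ks,kw,np,nr,ns,nw,pr,ps,rs,rw,sw
∂2: piv[bdk,bdn,bdp,bds,bdw,bin,bis,biw,bkn,bkp,bkr,bks,bkw,bnp,bnr,bns,bpr,bsw,dip,dir,dis,dnr,dnw,dps,drs,drw,ikp] rk=27  ker:dkp,dkw,dnp,dns,dpr,dsw,ikr,inp,ins,ipr,ips,isw,knp,knr,kpr,ksw,npr,nps,nrs,nrw,nsw,rsw
∂3: piv[bdkp,bdkw,bdnp,bdns,bisw,bknp,bknr,bkpr,dips,dnpr,dnrs,dnrw,dnsw,drsw,ikpr,inps] rk=16  ker:nrsw
b_2=(49−27)−16=6

b_2=6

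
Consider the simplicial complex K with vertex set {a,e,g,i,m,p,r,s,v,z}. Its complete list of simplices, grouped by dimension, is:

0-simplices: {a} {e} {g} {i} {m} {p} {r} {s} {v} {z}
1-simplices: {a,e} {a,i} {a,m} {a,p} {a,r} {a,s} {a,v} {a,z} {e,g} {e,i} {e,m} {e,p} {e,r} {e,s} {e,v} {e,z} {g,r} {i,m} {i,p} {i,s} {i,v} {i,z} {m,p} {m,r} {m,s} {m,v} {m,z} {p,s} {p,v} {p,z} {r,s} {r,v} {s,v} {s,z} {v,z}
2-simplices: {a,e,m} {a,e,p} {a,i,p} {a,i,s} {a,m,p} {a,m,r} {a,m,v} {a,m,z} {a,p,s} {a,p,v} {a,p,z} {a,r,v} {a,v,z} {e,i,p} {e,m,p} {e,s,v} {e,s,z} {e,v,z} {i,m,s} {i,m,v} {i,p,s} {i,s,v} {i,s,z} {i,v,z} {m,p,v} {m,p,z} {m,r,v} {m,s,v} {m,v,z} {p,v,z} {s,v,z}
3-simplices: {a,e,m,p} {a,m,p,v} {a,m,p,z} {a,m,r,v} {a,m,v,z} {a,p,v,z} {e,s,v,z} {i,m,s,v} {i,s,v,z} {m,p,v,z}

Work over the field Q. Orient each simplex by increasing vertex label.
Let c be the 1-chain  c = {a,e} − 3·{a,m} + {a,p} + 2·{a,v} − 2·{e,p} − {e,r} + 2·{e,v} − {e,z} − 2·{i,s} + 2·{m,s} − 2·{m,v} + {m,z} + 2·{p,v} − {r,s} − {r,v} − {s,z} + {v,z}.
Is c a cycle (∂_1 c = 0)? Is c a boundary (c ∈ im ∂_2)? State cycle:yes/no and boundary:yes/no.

cycle:no boundary:no

n_0=10 n_1=35 n_2=31 n_3=10  [Q]
∂1: piv[ae,ai,am,ap,ar,as,av,az,eg] rk=9  ker:ei,em,ep,er,es,ev,ez,gr,im,ip,is,iv,iz,mp,mr,ms,mv,mz,ps,pv,pz,rs,rv,sv,sz,vz
∂2: piv[aem,aep,aip,ais,amp,amr,amv,amz,aps,apv,apz,arv,avz,eip,esv,esz,evz,ims,imv,isv,isz] rk=21  ker:emp,ips,ivz,mpv,mpz,mrv,msv,mvz,pvz,svz
∂3: piv[aemp,ampv,ampz,amrv,amvz,apvz,esvz,imsv,isvz] rk=9  ker:mpvz
∂1c = −{a} + 3·{e} + 2·{i} − 4·{m} − 3·{p} + {r} + 2·{v}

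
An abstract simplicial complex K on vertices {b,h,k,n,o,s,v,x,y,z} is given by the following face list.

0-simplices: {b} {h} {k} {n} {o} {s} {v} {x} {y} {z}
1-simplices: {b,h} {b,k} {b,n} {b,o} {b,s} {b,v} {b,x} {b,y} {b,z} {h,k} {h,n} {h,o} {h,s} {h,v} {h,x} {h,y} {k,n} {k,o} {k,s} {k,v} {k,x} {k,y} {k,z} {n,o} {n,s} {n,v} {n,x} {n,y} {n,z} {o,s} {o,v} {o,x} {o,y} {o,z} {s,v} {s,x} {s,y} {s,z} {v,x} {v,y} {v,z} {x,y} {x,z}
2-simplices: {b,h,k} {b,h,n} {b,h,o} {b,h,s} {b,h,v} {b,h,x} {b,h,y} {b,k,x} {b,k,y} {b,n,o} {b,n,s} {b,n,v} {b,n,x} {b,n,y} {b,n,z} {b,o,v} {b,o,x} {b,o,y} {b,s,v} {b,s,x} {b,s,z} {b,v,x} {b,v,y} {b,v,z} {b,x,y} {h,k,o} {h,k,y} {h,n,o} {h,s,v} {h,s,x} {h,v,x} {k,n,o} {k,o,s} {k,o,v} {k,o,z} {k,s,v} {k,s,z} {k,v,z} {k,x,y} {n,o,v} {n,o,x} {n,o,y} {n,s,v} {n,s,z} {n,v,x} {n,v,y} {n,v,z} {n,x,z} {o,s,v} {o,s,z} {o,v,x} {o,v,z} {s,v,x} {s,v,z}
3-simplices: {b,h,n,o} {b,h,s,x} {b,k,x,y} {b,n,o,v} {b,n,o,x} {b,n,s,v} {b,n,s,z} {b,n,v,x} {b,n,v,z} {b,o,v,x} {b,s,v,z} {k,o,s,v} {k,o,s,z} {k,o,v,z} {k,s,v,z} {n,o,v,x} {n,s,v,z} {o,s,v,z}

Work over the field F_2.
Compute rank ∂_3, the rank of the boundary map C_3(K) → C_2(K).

n_0=10 n_1=43 n_2=54 n_3=18  [Z2]
∂1: piv[bh,bk,bn,bo,bs,bv,bx,by,bz] rk=9  ker:hk,hn,ho,hs,hv,hx,hy,kn,ko,ks,kv,kx,ky,kz,no,ns,nv,nx,ny,nz,os,ov,ox,oy,oz,sv,sx,sy,sz,vx,vy,vz,xy,xz
∂2: piv[bhk,bhn,bho,bhs,bhv,bhx,bhy,bkx,bky,bno,bns,bnv,bnx,bny,bnz,bov,box,boy,bsv,bsx,bsz,bvx,bvy,bvz,bxy,hko,kno,kos,kov,koz,ksv,ksz,nxz] rk=33  ker:hky,hno,hsv,hsx,hvx,kvz,kxy,nov,nox,noy,nsv,nsz,nvx,nvy,nvz,osv,osz,ovx,ovz,svx,svz
∂3: piv[bhno,bhsx,bkxy,bnov,bnox,bnsv,bnsz,bnvx,bnvz,bovx,bsvz,kosv,kosz,kovz,ksvz] rk=15  ker:novx,nsvz,osvz
rk∂_3=15

rank∂_3=15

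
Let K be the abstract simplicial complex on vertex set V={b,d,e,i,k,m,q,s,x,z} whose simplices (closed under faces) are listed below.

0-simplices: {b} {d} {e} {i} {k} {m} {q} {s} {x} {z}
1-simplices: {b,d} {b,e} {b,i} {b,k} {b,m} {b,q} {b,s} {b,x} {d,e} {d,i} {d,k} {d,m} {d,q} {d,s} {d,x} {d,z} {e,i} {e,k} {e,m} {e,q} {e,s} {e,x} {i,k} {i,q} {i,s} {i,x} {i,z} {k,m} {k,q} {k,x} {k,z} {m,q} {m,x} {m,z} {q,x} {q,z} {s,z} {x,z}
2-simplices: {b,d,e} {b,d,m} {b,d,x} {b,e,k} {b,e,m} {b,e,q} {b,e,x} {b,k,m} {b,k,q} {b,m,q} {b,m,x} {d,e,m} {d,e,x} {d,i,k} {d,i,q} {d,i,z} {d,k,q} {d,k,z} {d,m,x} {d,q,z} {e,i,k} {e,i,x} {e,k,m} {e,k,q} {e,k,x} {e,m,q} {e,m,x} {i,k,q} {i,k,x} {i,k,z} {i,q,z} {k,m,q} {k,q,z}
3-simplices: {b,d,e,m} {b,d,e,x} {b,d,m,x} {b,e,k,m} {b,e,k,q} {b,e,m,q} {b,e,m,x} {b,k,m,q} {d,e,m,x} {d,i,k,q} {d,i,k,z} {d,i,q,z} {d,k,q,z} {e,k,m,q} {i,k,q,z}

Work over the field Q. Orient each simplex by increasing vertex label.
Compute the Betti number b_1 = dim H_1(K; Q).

n_0=10 n_1=38 n_2=33 n_3=15  [Q]
∂1: piv[bd,be,bi,bk,bm,bq,bs,bx,dz] rk=9  ker:de,di,dk,dm,dq,ds,dx,ei,ek,em,eq,es,ex,ik,iq,is,ix,iz,km,kq,kx,kz,mq,mx,mz,qx,qz,sz,xz
∂2: piv[bde,bdm,bdx,bek,bem,beq,bex,bkm,bkq,bmq,bmx,dik,diq,diz,dkq,dkz,dqz,eik,eix,ekx] rk=20  ker:dem,dex,dmx,ekm,ekq,emq,emx,ikq,ikx,ikz,iqz,kmq,kqz
∂3: piv[bdem,bdex,bdmx,bekm,bekq,bemq,bemx,bkmq,dikq,dikz,diqz,dkqz] rk=12  ker:demx,ekmq,ikqz
b_1=(38−9)−20=9

b_1=9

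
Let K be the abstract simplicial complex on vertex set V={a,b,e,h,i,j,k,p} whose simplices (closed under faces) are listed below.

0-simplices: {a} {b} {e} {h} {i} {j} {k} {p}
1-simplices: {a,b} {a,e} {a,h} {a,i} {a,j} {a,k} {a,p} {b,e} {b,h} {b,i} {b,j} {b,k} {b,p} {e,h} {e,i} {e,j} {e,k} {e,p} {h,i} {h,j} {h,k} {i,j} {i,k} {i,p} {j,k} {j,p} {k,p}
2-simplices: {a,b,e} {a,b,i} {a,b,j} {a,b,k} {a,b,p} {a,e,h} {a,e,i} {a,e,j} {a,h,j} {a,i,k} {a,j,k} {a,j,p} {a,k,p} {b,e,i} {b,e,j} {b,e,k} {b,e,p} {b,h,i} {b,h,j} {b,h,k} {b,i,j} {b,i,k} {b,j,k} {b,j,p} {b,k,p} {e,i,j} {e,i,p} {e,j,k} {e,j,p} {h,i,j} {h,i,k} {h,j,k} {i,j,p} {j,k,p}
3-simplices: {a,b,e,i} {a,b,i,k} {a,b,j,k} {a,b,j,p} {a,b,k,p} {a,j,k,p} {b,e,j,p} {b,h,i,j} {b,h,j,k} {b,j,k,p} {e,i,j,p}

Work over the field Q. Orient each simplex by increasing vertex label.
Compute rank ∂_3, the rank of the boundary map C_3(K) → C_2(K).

rank∂_3=10

n_0=8 n_1=27 n_2=34 n_3=11  [Q]
∂1: piv[ab,ae,ah,ai,aj,ak,ap] rk=7  ker:be,bh,bi,bj,bk,bp,eh,ei,ej,ek,ep,hi,hj,hk,ij,ik,ip,jk,jp,kp
∂2: piv[abe,abi,abj,abk,abp,aeh,aei,aej,ahj,aik,ajk,ajp,akp,bek,bep,bhi,bhj,bhk,bij,eip] rk=20  ker:bei,bej,bik,bjk,bjp,bkp,eij,ejk,ejp,hij,hik,hjk,ijp,jkp
∂3: piv[abei,abik,abjk,abjp,abkp,ajkp,bejp,bhij,bhjk,eijp] rk=10  ker:bjkp
rk∂_3=10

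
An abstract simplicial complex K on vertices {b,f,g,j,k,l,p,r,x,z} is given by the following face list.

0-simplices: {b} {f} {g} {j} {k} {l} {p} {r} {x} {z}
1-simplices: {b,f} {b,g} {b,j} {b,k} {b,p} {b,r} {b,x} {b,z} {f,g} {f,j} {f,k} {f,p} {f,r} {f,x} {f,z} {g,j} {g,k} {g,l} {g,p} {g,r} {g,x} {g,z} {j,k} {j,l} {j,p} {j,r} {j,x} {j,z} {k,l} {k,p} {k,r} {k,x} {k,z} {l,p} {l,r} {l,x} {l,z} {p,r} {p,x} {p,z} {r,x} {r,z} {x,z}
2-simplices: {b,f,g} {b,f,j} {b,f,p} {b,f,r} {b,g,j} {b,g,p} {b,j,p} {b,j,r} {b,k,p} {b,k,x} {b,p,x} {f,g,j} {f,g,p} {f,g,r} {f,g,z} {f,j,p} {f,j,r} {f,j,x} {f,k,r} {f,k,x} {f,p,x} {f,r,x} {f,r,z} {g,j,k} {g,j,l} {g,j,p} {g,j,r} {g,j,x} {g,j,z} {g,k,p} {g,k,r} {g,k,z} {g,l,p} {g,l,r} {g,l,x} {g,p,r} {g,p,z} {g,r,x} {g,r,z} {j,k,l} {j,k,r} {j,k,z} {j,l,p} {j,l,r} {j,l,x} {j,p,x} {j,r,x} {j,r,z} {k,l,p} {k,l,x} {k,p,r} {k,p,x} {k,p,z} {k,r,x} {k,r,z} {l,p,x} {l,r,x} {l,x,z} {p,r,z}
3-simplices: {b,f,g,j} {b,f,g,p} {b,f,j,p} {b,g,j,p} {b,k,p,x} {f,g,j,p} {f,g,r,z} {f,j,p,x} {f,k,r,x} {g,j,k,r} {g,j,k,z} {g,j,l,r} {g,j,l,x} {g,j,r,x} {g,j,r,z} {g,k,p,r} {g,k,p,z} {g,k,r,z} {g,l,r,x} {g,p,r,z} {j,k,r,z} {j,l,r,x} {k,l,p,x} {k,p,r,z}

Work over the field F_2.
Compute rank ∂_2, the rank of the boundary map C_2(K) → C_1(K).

n_0=10 n_1=43 n_2=59 n_3=24  [Z2]
∂1: piv[bf,bg,bj,bk,bp,br,bx,bz,gl] rk=9  ker:fg,fj,fk,fp,fr,fx,fz,gj,gk,gp,gr,gx,gz,jk,jl,jp,jr,jx,jz,kl,kp,kr,kx,kz,lp,lr,lx,lz,pr,px,pz,rx,rz,xz
∂2: piv[bfg,bfj,bfp,bfr,bgj,bgp,bjp,bjr,bkp,bkx,bpx,fgr,fgz,fjx,fkr,fkx,fpx,frx,frz,gjk,gjl,gjx,gjz,gkp,gkz,glp,glr,glx,gpr,gpz,jkl,lxz] rk=32  ker:fgj,fgp,fjp,fjr,gjp,gjr,gkr,grx,grz,jkr,jkz,jlp,jlr,jlx,jpx,jrx,jrz,klp,klx,kpr,kpx,kpz,krx,krz,lpx,lrx,prz
∂3: piv[bfgj,bfgp,bfjp,bgjp,bkpx,fgrz,fjpx,fkrx,gjkr,gjkz,gjlr,gjlx,gjrx,gjrz,gkpr,gkpz,gkrz,glrx,gprz,klpx] rk=20  ker:fgjp,jkrz,jlrx,kprz
rk∂_2=32

rank∂_2=32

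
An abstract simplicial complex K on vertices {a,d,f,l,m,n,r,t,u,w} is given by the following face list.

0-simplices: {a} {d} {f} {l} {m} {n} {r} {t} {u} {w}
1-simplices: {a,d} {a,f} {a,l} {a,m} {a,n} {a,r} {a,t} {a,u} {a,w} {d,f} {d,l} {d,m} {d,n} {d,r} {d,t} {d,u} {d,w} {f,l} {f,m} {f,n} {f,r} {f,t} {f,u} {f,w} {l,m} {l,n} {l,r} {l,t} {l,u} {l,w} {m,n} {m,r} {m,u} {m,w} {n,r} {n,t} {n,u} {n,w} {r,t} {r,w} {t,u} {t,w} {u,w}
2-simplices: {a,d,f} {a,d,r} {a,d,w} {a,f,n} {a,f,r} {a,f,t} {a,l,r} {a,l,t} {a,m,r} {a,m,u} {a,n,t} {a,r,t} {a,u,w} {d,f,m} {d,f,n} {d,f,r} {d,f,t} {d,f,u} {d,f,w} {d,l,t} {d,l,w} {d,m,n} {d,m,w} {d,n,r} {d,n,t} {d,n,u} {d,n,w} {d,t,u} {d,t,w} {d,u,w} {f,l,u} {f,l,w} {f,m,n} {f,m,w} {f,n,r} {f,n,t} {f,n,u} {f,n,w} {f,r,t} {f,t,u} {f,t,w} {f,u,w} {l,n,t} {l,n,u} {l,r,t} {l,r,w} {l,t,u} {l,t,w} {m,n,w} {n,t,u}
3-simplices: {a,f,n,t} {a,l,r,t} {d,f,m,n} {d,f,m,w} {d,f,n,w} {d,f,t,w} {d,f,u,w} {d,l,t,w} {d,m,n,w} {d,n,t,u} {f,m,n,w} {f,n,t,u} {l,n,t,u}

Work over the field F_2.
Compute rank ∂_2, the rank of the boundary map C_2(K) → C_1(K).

rank∂_2=32

n_0=10 n_1=43 n_2=50 n_3=13  [Z2]
∂1: piv[ad,af,al,am,an,ar,at,au,aw] rk=9  ker:df,dl,dm,dn,dr,dt,du,dw,fl,fm,fn,fr,ft,fu,fw,lm,ln,lr,lt,lu,lw,mn,mr,mu,mw,nr,nt,nu,nw,rt,rw,tu,tw,uw
∂2: piv[adf,adr,adw,afn,afr,aft,alr,alt,amr,amu,ant,art,auw,dfm,dfn,dft,dfu,dfw,dlt,dlw,dmn,dmw,dnr,dnu,dnw,dtu,dtw,duw,flu,flw,lnt,lrw] rk=32  ker:dfr,dnt,fmn,fmw,fnr,fnt,fnu,fnw,frt,ftu,ftw,fuw,lnu,lrt,ltu,ltw,mnw,ntu
∂3: piv[afnt,alrt,dfmn,dfmw,dfnw,dftw,dfuw,dltw,dmnw,dntu,fntu,lntu] rk=12  ker:fmnw
rk∂_2=32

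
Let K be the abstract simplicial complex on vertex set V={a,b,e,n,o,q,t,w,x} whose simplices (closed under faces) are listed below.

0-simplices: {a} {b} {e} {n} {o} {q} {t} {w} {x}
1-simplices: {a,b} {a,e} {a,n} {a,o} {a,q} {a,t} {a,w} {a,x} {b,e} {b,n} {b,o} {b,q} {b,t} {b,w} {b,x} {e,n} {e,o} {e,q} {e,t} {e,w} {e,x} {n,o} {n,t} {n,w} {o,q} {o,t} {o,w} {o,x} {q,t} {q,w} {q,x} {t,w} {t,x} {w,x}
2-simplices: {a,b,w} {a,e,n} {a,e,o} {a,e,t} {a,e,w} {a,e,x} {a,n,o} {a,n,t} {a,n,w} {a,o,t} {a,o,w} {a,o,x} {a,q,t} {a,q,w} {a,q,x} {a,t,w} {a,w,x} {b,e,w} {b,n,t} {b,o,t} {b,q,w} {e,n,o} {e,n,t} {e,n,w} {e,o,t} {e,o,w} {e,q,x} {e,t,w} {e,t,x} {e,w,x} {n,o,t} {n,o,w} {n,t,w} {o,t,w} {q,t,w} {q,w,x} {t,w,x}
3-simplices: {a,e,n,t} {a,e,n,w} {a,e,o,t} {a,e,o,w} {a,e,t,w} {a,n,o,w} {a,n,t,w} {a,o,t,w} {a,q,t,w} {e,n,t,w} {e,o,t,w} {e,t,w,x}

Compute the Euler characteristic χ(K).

n_0=9 n_1=34 n_2=37 n_3=12
χ=+9−34+37−12=0

χ(K)=0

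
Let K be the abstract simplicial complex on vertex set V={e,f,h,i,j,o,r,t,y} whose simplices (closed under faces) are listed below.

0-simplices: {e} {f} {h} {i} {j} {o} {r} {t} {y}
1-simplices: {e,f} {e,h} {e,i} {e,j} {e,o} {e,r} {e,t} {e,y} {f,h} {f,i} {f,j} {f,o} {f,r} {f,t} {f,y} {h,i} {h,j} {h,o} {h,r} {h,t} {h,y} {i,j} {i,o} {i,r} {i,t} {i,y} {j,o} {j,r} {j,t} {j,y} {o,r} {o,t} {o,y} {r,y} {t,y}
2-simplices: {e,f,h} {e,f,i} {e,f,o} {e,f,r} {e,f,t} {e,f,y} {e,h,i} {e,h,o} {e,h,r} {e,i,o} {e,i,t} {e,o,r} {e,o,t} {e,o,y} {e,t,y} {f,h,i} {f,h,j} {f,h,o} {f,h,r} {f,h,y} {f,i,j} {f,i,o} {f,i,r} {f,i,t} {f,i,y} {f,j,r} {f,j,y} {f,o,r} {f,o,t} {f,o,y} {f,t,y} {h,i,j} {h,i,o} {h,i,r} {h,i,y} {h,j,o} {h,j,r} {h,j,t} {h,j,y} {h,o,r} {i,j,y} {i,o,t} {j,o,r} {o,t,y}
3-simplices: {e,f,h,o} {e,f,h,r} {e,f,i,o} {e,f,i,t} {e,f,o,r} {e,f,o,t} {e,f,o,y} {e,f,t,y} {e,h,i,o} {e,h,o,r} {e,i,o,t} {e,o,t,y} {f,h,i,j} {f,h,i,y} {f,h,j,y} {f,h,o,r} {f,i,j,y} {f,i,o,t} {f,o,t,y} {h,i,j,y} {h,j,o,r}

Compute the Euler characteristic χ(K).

n_0=9 n_1=35 n_2=44 n_3=21
χ=+9−35+44−21=-3

χ(K)=-3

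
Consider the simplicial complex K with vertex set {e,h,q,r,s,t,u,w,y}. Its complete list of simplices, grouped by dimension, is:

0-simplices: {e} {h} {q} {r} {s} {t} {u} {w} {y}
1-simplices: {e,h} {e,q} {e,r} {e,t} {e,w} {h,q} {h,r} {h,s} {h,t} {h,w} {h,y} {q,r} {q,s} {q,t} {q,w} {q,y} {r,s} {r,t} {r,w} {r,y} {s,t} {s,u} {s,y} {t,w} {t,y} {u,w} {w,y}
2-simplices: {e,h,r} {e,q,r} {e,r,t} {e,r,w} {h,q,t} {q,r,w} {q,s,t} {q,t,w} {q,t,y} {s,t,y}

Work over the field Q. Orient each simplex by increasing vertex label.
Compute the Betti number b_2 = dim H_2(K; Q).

n_0=9 n_1=27 n_2=10  [Q]
∂1: piv[eh,eq,er,et,ew,hs,hy,su] rk=8  ker:hq,hr,ht,hw,qr,qs,qt,qw,qy,rs,rt,rw,ry,st,sy,tw,ty,uw,wy
∂2: piv[ehr,eqr,ert,erw,hqt,qrw,qst,qtw,qty,sty] rk=10
b_2=(10−10)−0=0

b_2=0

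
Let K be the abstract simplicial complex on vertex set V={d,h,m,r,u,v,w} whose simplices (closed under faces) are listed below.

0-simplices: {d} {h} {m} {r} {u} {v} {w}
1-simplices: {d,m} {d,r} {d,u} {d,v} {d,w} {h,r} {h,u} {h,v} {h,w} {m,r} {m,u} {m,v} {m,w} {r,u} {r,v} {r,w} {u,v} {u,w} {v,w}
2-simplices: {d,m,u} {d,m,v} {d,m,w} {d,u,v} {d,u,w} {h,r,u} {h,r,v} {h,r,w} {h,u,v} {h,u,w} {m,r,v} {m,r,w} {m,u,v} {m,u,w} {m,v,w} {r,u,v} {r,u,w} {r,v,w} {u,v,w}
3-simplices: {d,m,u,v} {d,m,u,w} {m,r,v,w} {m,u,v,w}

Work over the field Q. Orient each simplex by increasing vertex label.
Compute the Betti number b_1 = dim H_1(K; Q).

n_0=7 n_1=19 n_2=19 n_3=4  [Q]
∂1: piv[dm,dr,du,dv,dw,hr] rk=6  ker:hu,hv,hw,mr,mu,mv,mw,ru,rv,rw,uv,uw,vw
∂2: piv[dmu,dmv,dmw,duv,duw,hru,hrv,hrw,huv,huw,mrv,mvw] rk=12  ker:mrw,muv,muw,ruv,ruw,rvw,uvw
∂3: piv[dmuv,dmuw,mrvw,muvw] rk=4
b_1=(19−6)−12=1

b_1=1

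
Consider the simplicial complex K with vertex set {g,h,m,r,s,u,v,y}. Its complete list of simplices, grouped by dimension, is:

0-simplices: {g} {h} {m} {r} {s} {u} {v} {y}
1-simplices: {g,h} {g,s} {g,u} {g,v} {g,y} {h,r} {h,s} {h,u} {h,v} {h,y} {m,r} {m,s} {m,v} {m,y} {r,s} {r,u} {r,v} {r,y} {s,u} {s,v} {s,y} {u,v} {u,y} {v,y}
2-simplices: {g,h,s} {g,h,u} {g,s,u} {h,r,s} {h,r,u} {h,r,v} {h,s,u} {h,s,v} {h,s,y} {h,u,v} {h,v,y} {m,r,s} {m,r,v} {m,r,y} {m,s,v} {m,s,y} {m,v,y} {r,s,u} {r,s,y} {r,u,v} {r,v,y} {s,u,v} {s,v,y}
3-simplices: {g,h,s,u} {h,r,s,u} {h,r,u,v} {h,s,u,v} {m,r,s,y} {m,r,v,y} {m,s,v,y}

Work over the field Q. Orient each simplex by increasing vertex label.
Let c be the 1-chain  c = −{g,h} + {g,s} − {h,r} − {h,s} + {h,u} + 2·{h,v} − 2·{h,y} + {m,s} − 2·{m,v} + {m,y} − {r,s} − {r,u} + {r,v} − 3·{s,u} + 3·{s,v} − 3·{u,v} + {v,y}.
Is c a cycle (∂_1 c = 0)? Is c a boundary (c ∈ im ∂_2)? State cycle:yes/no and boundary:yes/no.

cycle:yes boundary:yes

n_0=8 n_1=24 n_2=23 n_3=7  [Q]
∂1: piv[gh,gs,gu,gv,gy,hr,mr] rk=7  ker:hs,hu,hv,hy,ms,mv,my,rs,ru,rv,ry,su,sv,sy,uv,uy,vy
∂2: piv[ghs,ghu,gsu,hrs,hru,hrv,hsv,hsy,huv,hvy,mrs,mrv,mry,msy] rk=14  ker:hsu,msv,mvy,rsu,rsy,ruv,rvy,suv,svy
∂3: piv[ghsu,hrsu,hruv,hsuv,mrsy,mrvy,msvy] rk=7
∂1c = 0
c vs im∂2: reduces to 0 ⇒ boundary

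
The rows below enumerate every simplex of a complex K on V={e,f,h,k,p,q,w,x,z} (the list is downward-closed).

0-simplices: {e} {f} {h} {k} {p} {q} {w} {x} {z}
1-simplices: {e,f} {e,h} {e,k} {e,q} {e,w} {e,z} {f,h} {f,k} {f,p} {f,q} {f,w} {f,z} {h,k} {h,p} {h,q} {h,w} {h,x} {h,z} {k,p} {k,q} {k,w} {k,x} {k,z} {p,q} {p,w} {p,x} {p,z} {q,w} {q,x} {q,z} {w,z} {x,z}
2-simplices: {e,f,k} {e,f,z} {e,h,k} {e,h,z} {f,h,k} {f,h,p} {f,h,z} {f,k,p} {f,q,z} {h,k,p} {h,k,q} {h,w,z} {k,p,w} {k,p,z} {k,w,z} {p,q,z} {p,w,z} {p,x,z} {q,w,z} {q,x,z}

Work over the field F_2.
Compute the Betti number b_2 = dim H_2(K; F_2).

n_0=9 n_1=32 n_2=20  [Z2]
∂1: piv[ef,eh,ek,eq,ew,ez,fp,hx] rk=8  ker:fh,fk,fq,fw,fz,hk,hp,hq,hw,hz,kp,kq,kw,kx,kz,pq,pw,px,pz,qw,qx,qz,wz,xz
∂2: piv[efk,efz,ehk,ehz,fhk,fhp,fkp,fqz,hkq,hwz,kpw,kpz,kwz,pqz,pxz,qwz,qxz] rk=17  ker:fhz,hkp,pwz
b_2=(20−17)−0=3

b_2=3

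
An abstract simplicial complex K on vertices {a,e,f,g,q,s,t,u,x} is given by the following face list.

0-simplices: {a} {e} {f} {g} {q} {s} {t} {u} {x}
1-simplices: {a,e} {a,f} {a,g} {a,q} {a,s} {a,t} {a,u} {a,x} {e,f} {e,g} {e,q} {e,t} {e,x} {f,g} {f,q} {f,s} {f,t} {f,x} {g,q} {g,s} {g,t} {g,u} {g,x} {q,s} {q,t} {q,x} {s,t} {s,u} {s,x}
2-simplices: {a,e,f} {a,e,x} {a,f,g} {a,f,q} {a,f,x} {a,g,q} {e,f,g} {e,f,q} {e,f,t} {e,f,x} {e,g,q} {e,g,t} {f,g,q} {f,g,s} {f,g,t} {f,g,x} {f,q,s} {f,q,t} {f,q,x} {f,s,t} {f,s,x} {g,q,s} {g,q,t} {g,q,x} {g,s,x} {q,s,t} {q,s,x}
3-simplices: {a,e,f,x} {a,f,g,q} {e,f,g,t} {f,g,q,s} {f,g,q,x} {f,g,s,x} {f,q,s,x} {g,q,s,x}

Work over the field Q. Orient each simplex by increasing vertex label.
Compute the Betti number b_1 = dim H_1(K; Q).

n_0=9 n_1=29 n_2=27 n_3=8  [Q]
∂1: piv[ae,af,ag,aq,as,at,au,ax] rk=8  ker:ef,eg,eq,et,ex,fg,fq,fs,ft,fx,gq,gs,gt,gu,gx,qs,qt,qx,st,su,sx
∂2: piv[aef,aex,afg,afq,afx,agq,efg,efq,eft,egt,fgs,fgx,fqs,fqt,fqx,fst,fsx] rk=17  ker:efx,egq,fgq,fgt,gqs,gqt,gqx,gsx,qst,qsx
∂3: piv[aefx,afgq,efgt,fgqs,fgqx,fgsx,fqsx] rk=7  ker:gqsx
b_1=(29−8)−17=4

b_1=4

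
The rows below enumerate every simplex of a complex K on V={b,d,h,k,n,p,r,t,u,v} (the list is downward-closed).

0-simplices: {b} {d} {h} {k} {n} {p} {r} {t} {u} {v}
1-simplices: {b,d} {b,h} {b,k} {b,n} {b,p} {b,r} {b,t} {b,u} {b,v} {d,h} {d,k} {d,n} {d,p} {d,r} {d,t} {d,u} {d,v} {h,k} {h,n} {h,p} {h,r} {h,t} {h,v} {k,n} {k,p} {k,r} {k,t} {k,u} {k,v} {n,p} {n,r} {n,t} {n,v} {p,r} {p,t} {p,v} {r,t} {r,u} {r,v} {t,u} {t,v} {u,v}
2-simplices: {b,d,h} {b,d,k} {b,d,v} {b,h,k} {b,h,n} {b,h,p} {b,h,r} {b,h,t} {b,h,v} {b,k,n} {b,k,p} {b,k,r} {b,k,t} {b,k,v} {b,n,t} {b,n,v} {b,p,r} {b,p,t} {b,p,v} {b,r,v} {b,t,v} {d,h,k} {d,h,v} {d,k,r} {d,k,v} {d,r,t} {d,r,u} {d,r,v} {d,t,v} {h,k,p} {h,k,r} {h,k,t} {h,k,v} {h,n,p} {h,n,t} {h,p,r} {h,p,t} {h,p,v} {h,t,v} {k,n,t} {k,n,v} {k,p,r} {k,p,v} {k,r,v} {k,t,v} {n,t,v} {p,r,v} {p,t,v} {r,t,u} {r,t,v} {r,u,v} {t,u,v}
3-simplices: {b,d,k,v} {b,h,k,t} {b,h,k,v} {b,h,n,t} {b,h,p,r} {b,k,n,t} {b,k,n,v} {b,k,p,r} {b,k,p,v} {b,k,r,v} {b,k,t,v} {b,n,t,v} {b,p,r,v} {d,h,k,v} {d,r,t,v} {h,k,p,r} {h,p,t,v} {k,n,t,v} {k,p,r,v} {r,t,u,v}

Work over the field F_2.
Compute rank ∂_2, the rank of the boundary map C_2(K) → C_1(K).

n_0=10 n_1=42 n_2=52 n_3=20  [Z2]
∂1: piv[bd,bh,bk,bn,bp,br,bt,bu,bv] rk=9  ker:dh,dk,dn,dp,dr,dt,du,dv,hk,hn,hp,hr,ht,hv,kn,kp,kr,kt,ku,kv,np,nr,nt,nv,pr,pt,pv,rt,ru,rv,tu,tv,uv
∂2: piv[bdh,bdk,bdv,bhk,bhn,bhp,bhr,bht,bhv,bkn,bkp,bkr,bkt,bkv,bnt,bnv,bpr,bpt,bpv,brv,btv,dkr,drt,dru,dtv,hnp,rtu,ruv] rk=28  ker:dhk,dhv,dkv,drv,hkp,hkr,hkt,hkv,hnt,hpr,hpt,hpv,htv,knt,knv,kpr,kpv,krv,ktv,ntv,prv,ptv,rtv,tuv
∂3: piv[bdkv,bhkt,bhkv,bhnt,bhpr,bknt,bknv,bkpr,bkpv,bkrv,bktv,bntv,bprv,dhkv,drtv,hkpr,hptv,rtuv] rk=18  ker:kntv,kprv
rk∂_2=28

rank∂_2=28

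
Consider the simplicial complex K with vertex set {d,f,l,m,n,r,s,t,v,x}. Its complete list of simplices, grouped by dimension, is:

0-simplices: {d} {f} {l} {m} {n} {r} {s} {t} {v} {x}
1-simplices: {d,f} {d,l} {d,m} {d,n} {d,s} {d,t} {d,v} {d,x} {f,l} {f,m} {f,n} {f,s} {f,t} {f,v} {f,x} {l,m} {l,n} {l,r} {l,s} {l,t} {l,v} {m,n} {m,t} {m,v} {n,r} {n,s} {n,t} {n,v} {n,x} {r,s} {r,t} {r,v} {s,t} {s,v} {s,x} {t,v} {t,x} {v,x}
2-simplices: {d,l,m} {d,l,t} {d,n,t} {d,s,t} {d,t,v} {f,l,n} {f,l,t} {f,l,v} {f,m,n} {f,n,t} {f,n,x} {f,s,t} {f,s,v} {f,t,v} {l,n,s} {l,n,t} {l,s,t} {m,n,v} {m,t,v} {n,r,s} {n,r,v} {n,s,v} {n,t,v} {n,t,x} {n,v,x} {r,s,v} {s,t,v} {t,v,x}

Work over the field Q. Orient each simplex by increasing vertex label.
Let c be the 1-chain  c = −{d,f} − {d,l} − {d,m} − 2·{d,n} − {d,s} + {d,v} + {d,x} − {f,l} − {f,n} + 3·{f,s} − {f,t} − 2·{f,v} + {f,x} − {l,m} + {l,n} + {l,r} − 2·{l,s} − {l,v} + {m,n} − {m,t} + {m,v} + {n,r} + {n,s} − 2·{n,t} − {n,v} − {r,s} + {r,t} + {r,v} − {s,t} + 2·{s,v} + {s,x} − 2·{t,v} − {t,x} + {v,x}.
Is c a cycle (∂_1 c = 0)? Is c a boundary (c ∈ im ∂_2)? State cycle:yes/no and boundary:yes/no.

cycle:no boundary:no

n_0=10 n_1=38 n_2=28  [Q]
∂1: piv[df,dl,dm,dn,ds,dt,dv,dx,lr] rk=9  ker:fl,fm,fn,fs,ft,fv,fx,lm,ln,ls,lt,lv,mn,mt,mv,nr,ns,nt,nv,nx,rs,rt,rv,st,sv,sx,tv,tx,vx
∂2: piv[dlm,dlt,dnt,dst,dtv,fln,flt,flv,fmn,fnt,fnx,fst,fsv,ftv,lns,lst,mnv,mtv,nrs,nrv,nsv,ntx,nvx] rk=23  ker:lnt,ntv,rsv,stv,tvx
∂1c = 4·{d} − 3·{m} + {r} − 2·{s} − {t} − 2·{v} + 3·{x}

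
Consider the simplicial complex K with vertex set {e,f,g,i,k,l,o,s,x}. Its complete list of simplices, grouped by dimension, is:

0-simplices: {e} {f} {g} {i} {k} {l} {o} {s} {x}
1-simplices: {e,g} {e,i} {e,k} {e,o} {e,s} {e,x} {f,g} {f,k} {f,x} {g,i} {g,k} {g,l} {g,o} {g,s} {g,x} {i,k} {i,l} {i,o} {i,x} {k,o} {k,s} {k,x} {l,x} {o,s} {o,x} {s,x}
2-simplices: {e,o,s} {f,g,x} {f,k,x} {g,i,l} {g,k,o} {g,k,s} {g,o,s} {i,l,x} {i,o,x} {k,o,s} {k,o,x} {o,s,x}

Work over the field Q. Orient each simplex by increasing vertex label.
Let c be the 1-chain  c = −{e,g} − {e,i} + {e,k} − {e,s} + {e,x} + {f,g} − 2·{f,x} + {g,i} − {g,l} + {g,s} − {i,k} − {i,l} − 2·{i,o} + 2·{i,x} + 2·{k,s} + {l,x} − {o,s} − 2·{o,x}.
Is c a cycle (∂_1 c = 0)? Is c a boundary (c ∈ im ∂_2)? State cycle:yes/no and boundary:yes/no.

n_0=9 n_1=26 n_2=12  [Q]
∂1: piv[eg,ei,ek,eo,es,ex,fg,gl] rk=8  ker:fk,fx,gi,gk,go,gs,gx,ik,il,io,ix,ko,ks,kx,lx,os,ox,sx
∂2: piv[eos,fgx,fkx,gil,gko,gks,gos,ilx,iox,kox,osx] rk=11  ker:kos
∂1c = {e} + {f} − {g} + 2·{i} − 2·{k} − 3·{l} + {o} + {s}

cycle:no boundary:no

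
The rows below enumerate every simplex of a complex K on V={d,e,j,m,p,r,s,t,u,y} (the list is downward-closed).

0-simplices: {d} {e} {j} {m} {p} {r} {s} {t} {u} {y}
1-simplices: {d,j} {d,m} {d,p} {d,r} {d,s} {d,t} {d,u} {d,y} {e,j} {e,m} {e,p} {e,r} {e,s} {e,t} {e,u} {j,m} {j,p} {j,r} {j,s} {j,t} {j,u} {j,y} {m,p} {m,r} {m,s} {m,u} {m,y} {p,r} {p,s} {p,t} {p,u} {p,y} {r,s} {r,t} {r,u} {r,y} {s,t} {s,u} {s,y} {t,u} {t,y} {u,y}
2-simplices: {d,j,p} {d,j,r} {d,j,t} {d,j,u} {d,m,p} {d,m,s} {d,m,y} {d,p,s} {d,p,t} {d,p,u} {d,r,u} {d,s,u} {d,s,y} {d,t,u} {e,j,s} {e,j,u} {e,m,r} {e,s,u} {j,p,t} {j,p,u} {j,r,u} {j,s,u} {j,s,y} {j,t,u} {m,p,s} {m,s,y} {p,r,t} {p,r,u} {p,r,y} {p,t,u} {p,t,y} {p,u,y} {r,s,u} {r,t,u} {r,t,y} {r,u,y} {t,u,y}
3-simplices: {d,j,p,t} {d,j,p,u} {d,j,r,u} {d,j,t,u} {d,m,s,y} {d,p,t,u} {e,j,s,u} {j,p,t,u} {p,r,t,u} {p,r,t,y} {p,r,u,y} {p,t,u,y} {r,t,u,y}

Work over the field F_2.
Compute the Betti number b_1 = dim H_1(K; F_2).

b_1=8

n_0=10 n_1=42 n_2=37 n_3=13  [Z2]
∂1: piv[dj,dm,dp,dr,ds,dt,du,dy,ej] rk=9  ker:em,ep,er,es,et,eu,jm,jp,jr,js,jt,ju,jy,mp,mr,ms,mu,my,pr,ps,pt,pu,py,rs,rt,ru,ry,st,su,sy,tu,ty,uy
∂2: piv[djp,djr,djt,dju,dmp,dms,dmy,dps,dpt,dpu,dru,dsu,dsy,dtu,ejs,eju,emr,esu,jsy,prt,pru,pry,pty,puy,rsu] rk=25  ker:jpt,jpu,jru,jsu,jtu,mps,msy,ptu,rtu,rty,ruy,tuy
∂3: piv[djpt,djpu,djru,djtu,dmsy,dptu,ejsu,prtu,prty,pruy,ptuy] rk=11  ker:jptu,rtuy
b_1=(42−9)−25=8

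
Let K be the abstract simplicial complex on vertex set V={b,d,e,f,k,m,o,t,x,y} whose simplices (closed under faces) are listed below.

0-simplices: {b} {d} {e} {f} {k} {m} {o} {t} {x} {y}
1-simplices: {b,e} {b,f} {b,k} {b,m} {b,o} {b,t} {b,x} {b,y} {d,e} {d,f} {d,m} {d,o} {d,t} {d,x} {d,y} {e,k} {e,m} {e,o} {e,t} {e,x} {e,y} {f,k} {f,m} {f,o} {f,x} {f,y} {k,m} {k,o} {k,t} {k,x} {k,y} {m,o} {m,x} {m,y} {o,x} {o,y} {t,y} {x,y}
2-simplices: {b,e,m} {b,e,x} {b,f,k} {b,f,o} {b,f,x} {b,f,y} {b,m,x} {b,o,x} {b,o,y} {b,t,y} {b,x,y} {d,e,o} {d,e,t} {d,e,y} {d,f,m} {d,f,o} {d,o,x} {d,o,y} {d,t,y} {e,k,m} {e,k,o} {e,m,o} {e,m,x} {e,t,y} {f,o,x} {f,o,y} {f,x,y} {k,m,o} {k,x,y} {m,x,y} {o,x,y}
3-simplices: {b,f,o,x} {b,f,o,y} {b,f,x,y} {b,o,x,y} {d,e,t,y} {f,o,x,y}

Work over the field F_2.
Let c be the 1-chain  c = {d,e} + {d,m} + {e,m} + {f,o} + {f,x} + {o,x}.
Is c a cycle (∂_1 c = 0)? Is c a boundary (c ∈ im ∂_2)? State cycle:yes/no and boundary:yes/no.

n_0=10 n_1=38 n_2=31 n_3=6  [Z2]
∂1: piv[be,bf,bk,bm,bo,bt,bx,by,de] rk=9  ker:df,dm,do,dt,dx,dy,ek,em,eo,et,ex,ey,fk,fm,fo,fx,fy,km,ko,kt,kx,ky,mo,mx,my,ox,oy,ty,xy
∂2: piv[bem,bex,bfk,bfo,bfx,bfy,bmx,box,boy,bty,bxy,deo,det,dey,dfm,dfo,dox,doy,dty,ekm,eko,emo,kxy,mxy] rk=24  ker:emx,ety,fox,foy,fxy,kmo,oxy
∂3: piv[bfox,bfoy,bfxy,boxy,dety] rk=5  ker:foxy
∂1c = 0
c vs im∂2: residual ≠ 0 ⇒ not boundary

cycle:yes boundary:no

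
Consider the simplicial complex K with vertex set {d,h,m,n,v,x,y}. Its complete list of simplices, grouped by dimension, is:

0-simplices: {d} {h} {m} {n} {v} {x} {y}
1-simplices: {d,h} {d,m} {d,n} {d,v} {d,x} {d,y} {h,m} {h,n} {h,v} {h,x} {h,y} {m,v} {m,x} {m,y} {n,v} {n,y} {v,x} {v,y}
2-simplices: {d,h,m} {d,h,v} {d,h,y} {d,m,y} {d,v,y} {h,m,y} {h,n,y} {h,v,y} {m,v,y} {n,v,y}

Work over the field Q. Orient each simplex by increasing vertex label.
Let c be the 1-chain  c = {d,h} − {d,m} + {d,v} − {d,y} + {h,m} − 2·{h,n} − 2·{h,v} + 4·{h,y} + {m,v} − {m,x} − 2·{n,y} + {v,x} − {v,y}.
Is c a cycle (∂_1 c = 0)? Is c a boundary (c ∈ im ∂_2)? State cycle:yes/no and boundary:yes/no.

n_0=7 n_1=18 n_2=10  [Q]
∂1: piv[dh,dm,dn,dv,dx,dy] rk=6  ker:hm,hn,hv,hx,hy,mv,mx,my,nv,ny,vx,vy
∂2: piv[dhm,dhv,dhy,dmy,dvy,hny,mvy,nvy] rk=8  ker:hmy,hvy
∂1c = 0
c vs im∂2: residual ≠ 0 ⇒ not boundary

cycle:yes boundary:no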